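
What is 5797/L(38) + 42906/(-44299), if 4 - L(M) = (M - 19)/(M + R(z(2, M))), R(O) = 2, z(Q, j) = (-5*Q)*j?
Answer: 10266002374/6246159 ≈ 1643.6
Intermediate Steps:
z(Q, j) = -5*Q*j
L(M) = 4 - (-19 + M)/(2 + M) (L(M) = 4 - (M - 19)/(M + 2) = 4 - (-19 + M)/(2 + M))
5797/L(38) + 42906/(-44299) = 5797/((3*(9 + 38)/(2 + 38))) + 42906/(-44299) = 5797/((3*47/40)) + 42906*(-1/44299) = 5797/((3*(1/40)*47)) - 42906/44299 = 5797/(141/40) - 42906/44299 = 5797*(40/141) - 42906/44299 = 231880/141 - 42906/44299 = 10266002374/6246159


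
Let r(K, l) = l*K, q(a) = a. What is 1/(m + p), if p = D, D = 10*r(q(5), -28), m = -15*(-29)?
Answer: -1/965 ≈ -0.0010363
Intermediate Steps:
r(K, l) = K*l
m = 435
D = -1400 (D = 10*(5*(-28)) = 10*(-140) = -1400)
p = -1400
1/(m + p) = 1/(435 - 1400) = 1/(-965) = -1/965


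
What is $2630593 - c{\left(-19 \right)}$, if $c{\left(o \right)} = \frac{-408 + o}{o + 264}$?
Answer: $\frac{92070816}{35} \approx 2.6306 \cdot 10^{6}$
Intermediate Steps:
$c{\left(o \right)} = \frac{-408 + o}{264 + o}$
$2630593 - c{\left(-19 \right)} = 2630593 - \frac{-408 - 19}{264 - 19} = 2630593 - \frac{1}{245} \left(-427\right) = 2630593 - - \frac{61}{35} = 2630593 + \frac{61}{35} = \frac{92070816}{35}$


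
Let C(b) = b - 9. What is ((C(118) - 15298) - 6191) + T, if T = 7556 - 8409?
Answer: -22233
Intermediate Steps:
C(b) = -9 + b
T = -853
((C(118) - 15298) - 6191) + T = (((-9 + 118) - 15298) - 6191) - 853 = ((109 - 15298) - 6191) - 853 = (-15189 - 6191) - 853 = -21380 - 853 = -22233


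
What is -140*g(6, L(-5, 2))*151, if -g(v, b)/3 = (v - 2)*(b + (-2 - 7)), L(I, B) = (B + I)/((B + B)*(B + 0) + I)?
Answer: -2536800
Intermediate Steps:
L(I, B) = (B + I)/(I + 2*B²) (L(I, B) = (B + I)/((2*B)*B + I) = (B + I)/(2*B² + I) = (B + I)/(I + 2*B²))
g(v, b) = -3*(-9 + b)*(-2 + v) (g(v, b) = -3*(v - 2)*(b + (-2 - 7)) = -3*(-2 + v)*(b - 9) = -3*(-2 + v)*(-9 + b) = -3*(-9 + b)*(-2 + v))
-140*g(6, L(-5, 2))*151 = -140*(-54 + 6*((2 - 5)/(-5 + 2*2²)) + 27*6 - 3*(2 - 5)/(-5 + 2*2²)*6)*151 = -140*(-54 + 6*(-3/(-5 + 2*4)) + 162 - 3*-3/(-5 + 2*4)*6)*151 = -140*(-54 + 6*(-3/(-5 + 8)) + 162 - 3*-3/(-5 + 8)*6)*151 = -140*(-54 + 6*(-3/3) + 162 - 3*-3/3*6)*151 = -140*(-54 + 6*((⅓)*(-3)) + 162 - 3*(⅓)*(-3)*6)*151 = -140*(-54 + 6*(-1) + 162 - 3*(-1)*6)*151 = -140*(-54 - 6 + 162 + 18)*151 = -140*120*151 = -16800*151 = -2536800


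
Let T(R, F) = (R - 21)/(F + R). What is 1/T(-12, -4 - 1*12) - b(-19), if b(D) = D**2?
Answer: -11885/33 ≈ -360.15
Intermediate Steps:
T(R, F) = (-21 + R)/(F + R)
1/T(-12, -4 - 1*12) - b(-19) = 1/((-21 - 12)/((-4 - 1*12) - 12)) - 1*(-19)**2 = 1/(-33/((-4 - 12) - 12)) - 1*361 = 1/(-33/(-16 - 12)) - 361 = 1/(-33/(-28)) - 361 = 1/(-1/28*(-33)) - 361 = 1/(33/28) - 361 = 28/33 - 361 = -11885/33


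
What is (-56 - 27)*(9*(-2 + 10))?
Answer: -5976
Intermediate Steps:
(-56 - 27)*(9*(-2 + 10)) = -747*8 = -83*72 = -5976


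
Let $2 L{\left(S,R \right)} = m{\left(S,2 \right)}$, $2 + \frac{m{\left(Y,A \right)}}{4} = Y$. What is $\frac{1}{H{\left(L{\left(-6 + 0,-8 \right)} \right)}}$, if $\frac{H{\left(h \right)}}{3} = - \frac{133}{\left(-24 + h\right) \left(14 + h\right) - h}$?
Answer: $- \frac{32}{133} \approx -0.2406$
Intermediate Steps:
$m{\left(Y,A \right)} = -8 + 4 Y$
$L{\left(S,R \right)} = -4 + 2 S$ ($L{\left(S,R \right)} = \frac{-8 + 4 S}{2} = -4 + 2 S$)
$H{\left(h \right)} = - \frac{399}{- h + \left(-24 + h\right) \left(14 + h\right)}$ ($H{\left(h \right)} = 3 \left(- \frac{133}{\left(-24 + h\right) \left(14 + h\right) - h}\right) = 3 \left(- \frac{133}{- h + \left(-24 + h\right) \left(14 + h\right)}\right) = - \frac{399}{- h + \left(-24 + h\right) \left(14 + h\right)}$)
$\frac{1}{H{\left(L{\left(-6 + 0,-8 \right)} \right)}} = \frac{1}{399 \frac{1}{336 - \left(-4 + 2 \left(-6 + 0\right)\right)^{2} + 11 \left(-4 + 2 \left(-6 + 0\right)\right)}} = \frac{1}{399 \frac{1}{336 - \left(-4 + 2 \left(-6\right)\right)^{2} + 11 \left(-4 + 2 \left(-6\right)\right)}} = \frac{1}{399 \frac{1}{336 - \left(-4 - 12\right)^{2} + 11 \left(-4 - 12\right)}} = \frac{1}{399 \frac{1}{336 - \left(-16\right)^{2} + 11 \left(-16\right)}} = \frac{1}{399 \frac{1}{336 - 256 - 176}} = \frac{1}{399 \frac{1}{-96}} = \frac{1}{399 \left(- \frac{1}{96}\right)} = \frac{1}{- \frac{133}{32}} = - \frac{32}{133}$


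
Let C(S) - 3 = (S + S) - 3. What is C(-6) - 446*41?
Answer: -18298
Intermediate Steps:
C(S) = 2*S (C(S) = 3 + ((S + S) - 3) = 3 + (2*S - 3) = 3 + (-3 + 2*S) = 2*S)
C(-6) - 446*41 = 2*(-6) - 446*41 = -12 - 18286 = -18298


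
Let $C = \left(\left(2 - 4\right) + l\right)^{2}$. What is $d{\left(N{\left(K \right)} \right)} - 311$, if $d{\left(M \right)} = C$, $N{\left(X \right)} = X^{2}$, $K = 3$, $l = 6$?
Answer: $-295$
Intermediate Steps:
$C = 16$ ($C = \left(\left(2 - 4\right) + 6\right)^{2} = \left(-2 + 6\right)^{2} = 4^{2} = 16$)
$d{\left(M \right)} = 16$
$d{\left(N{\left(K \right)} \right)} - 311 = 16 - 311 = -295$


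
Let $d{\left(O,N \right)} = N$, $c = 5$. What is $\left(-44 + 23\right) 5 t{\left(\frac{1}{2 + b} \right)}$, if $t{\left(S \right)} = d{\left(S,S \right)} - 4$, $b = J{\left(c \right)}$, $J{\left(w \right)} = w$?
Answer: $405$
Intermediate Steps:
$b = 5$
$t{\left(S \right)} = -4 + S$ ($t{\left(S \right)} = S - 4 = -4 + S$)
$\left(-44 + 23\right) 5 t{\left(\frac{1}{2 + b} \right)} = \left(-44 + 23\right) 5 \left(-4 + \frac{1}{2 + 5}\right) = \left(-21\right) 5 \left(-4 + \frac{1}{7}\right) = - 105 \left(-4 + \frac{1}{7}\right) = \left(-105\right) \left(- \frac{27}{7}\right) = 405$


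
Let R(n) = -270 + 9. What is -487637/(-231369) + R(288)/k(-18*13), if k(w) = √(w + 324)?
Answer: 487637/231369 - 87*√10/10 ≈ -25.404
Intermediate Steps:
k(w) = √(324 + w)
R(n) = -261
-487637/(-231369) + R(288)/k(-18*13) = -487637/(-231369) - 261/√(324 - 18*13) = -487637*(-1/231369) - 261/√(324 - 234) = 487637/231369 - 261*√10/30 = 487637/231369 - 87*√10/10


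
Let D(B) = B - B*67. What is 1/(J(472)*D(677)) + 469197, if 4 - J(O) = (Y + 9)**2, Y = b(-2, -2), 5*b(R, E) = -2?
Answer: 36667190959171/78148818 ≈ 4.6920e+5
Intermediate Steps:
b(R, E) = -2/5 (b(R, E) = (1/5)*(-2) = -2/5)
Y = -2/5 ≈ -0.40000
J(O) = -1749/25 (J(O) = 4 - (-2/5 + 9)**2 = 4 - (43/5)**2 = 4 - 1*1849/25 = 4 - 1849/25 = -1749/25)
D(B) = -66*B (D(B) = B - 67*B = -66*B)
1/(J(472)*D(677)) + 469197 = 1/((-1749/25)*((-66*677))) + 469197 = -25/1749/(-44682) + 469197 = -25/1749*(-1/44682) + 469197 = 25/78148818 + 469197 = 36667190959171/78148818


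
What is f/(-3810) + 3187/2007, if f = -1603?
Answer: 5119897/2548890 ≈ 2.0087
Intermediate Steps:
f/(-3810) + 3187/2007 = -1603/(-3810) + 3187/2007 = -1603*(-1/3810) + 3187*(1/2007) = 1603/3810 + 3187/2007 = 5119897/2548890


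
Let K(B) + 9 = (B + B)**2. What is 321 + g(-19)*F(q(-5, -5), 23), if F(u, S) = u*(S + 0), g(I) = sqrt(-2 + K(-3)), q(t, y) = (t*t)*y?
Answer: -14054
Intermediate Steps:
q(t, y) = y*t**2 (q(t, y) = t**2*y = y*t**2)
K(B) = -9 + 4*B**2 (K(B) = -9 + (B + B)**2 = -9 + (2*B)**2 = -9 + 4*B**2)
g(I) = 5 (g(I) = sqrt(-2 + (-9 + 4*(-3)**2)) = sqrt(-2 + (-9 + 4*9)) = sqrt(-2 + (-9 + 36)) = sqrt(-2 + 27) = sqrt(25) = 5)
F(u, S) = S*u (F(u, S) = u*S = S*u)
321 + g(-19)*F(q(-5, -5), 23) = 321 + 5*(23*(-5*(-5)**2)) = 321 + 5*(23*(-5*25)) = 321 + 5*(23*(-125)) = 321 + 5*(-2875) = 321 - 14375 = -14054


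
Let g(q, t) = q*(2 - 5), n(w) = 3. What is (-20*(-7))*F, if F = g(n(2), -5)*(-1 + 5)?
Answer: -5040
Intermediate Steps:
g(q, t) = -3*q (g(q, t) = q*(-3) = -3*q)
F = -36 (F = (-3*3)*(-1 + 5) = -9*4 = -36)
(-20*(-7))*F = -20*(-7)*(-36) = 140*(-36) = -5040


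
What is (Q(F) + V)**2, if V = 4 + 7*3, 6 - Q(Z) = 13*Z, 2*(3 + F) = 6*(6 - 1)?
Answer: 15625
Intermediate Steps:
F = 12 (F = -3 + (6*(6 - 1))/2 = -3 + (6*5)/2 = -3 + (1/2)*30 = -3 + 15 = 12)
Q(Z) = 6 - 13*Z
V = 25 (V = 4 + 21 = 25)
(Q(F) + V)**2 = ((6 - 13*12) + 25)**2 = ((6 - 156) + 25)**2 = (-150 + 25)**2 = (-125)**2 = 15625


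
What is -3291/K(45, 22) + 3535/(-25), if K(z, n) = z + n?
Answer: -63824/335 ≈ -190.52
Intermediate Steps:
K(z, n) = n + z
-3291/K(45, 22) + 3535/(-25) = -3291/(22 + 45) + 3535/(-25) = -3291/67 + 3535*(-1/25) = -3291*1/67 - 707/5 = -3291/67 - 707/5 = -63824/335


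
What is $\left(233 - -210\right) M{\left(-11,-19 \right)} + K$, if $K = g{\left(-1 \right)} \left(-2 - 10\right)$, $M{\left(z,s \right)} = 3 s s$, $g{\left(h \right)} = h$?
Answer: $479781$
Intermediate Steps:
$M{\left(z,s \right)} = 3 s^{2}$
$K = 12$ ($K = - (-2 - 10) = \left(-1\right) \left(-12\right) = 12$)
$\left(233 - -210\right) M{\left(-11,-19 \right)} + K = \left(233 - -210\right) 3 \left(-19\right)^{2} + 12 = \left(233 + 210\right) 3 \cdot 361 + 12 = 443 \cdot 1083 + 12 = 479769 + 12 = 479781$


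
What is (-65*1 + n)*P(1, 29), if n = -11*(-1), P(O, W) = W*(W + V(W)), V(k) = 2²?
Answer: -51678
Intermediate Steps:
V(k) = 4
P(O, W) = W*(4 + W) (P(O, W) = W*(W + 4) = W*(4 + W))
n = 11
(-65*1 + n)*P(1, 29) = (-65*1 + 11)*(29*(4 + 29)) = (-65 + 11)*(29*33) = -54*957 = -51678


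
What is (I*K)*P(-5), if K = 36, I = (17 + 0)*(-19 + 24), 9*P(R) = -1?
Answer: -340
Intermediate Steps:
P(R) = -⅑ (P(R) = (⅑)*(-1) = -⅑)
I = 85 (I = 17*5 = 85)
(I*K)*P(-5) = (85*36)*(-⅑) = 3060*(-⅑) = -340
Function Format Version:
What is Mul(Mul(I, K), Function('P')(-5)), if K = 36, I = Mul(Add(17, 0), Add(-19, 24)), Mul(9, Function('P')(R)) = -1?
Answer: -340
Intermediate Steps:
Function('P')(R) = Rational(-1, 9) (Function('P')(R) = Mul(Rational(1, 9), -1) = Rational(-1, 9))
I = 85 (I = Mul(17, 5) = 85)
Mul(Mul(I, K), Function('P')(-5)) = Mul(Mul(85, 36), Rational(-1, 9)) = Mul(3060, Rational(-1, 9)) = -340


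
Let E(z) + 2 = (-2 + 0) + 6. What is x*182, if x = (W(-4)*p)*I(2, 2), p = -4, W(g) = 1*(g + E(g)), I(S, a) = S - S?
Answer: 0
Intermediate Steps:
E(z) = 2 (E(z) = -2 + ((-2 + 0) + 6) = -2 + (-2 + 6) = -2 + 4 = 2)
I(S, a) = 0
W(g) = 2 + g (W(g) = 1*(g + 2) = 1*(2 + g) = 2 + g)
x = 0 (x = ((2 - 4)*(-4))*0 = -2*(-4)*0 = 8*0 = 0)
x*182 = 0*182 = 0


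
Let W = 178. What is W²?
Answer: 31684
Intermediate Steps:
W² = 178² = 31684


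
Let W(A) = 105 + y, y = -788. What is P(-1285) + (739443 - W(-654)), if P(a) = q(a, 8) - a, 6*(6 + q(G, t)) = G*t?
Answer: 2219075/3 ≈ 7.3969e+5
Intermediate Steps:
q(G, t) = -6 + G*t/6 (q(G, t) = -6 + (G*t)/6 = -6 + G*t/6)
W(A) = -683 (W(A) = 105 - 788 = -683)
P(a) = -6 + a/3 (P(a) = (-6 + (⅙)*a*8) - a = (-6 + 4*a/3) - a = -6 + a/3)
P(-1285) + (739443 - W(-654)) = (-6 + (⅓)*(-1285)) + (739443 - 1*(-683)) = (-6 - 1285/3) + (739443 + 683) = -1303/3 + 740126 = 2219075/3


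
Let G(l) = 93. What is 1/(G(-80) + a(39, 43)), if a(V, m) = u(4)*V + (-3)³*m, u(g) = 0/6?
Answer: -1/1068 ≈ -0.00093633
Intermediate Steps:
u(g) = 0 (u(g) = 0*(⅙) = 0)
a(V, m) = -27*m (a(V, m) = 0*V + (-3)³*m = 0 - 27*m = -27*m)
1/(G(-80) + a(39, 43)) = 1/(93 - 27*43) = 1/(93 - 1161) = 1/(-1068) = -1/1068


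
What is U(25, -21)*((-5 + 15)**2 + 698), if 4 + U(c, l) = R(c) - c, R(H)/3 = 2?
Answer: -18354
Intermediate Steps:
R(H) = 6 (R(H) = 3*2 = 6)
U(c, l) = 2 - c (U(c, l) = -4 + (6 - c) = 2 - c)
U(25, -21)*((-5 + 15)**2 + 698) = (2 - 1*25)*((-5 + 15)**2 + 698) = (2 - 25)*(10**2 + 698) = -23*(100 + 698) = -23*798 = -18354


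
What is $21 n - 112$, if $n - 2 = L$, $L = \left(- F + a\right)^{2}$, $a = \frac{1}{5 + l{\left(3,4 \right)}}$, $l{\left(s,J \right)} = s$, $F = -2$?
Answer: $\frac{1589}{64} \approx 24.828$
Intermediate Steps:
$a = \frac{1}{8}$ ($a = \frac{1}{5 + 3} = \frac{1}{8} \approx 0.125$)
$L = \frac{289}{64}$ ($L = \left(\left(-1\right) \left(-2\right) + \frac{1}{8}\right)^{2} = \left(2 + \frac{1}{8}\right)^{2} = \left(\frac{17}{8}\right)^{2} = \frac{289}{64} \approx 4.5156$)
$n = \frac{417}{64}$ ($n = 2 + \frac{289}{64} = \frac{417}{64} \approx 6.5156$)
$21 n - 112 = 21 \cdot \frac{417}{64} - 112 = \frac{8757}{64} - 112 = \frac{1589}{64}$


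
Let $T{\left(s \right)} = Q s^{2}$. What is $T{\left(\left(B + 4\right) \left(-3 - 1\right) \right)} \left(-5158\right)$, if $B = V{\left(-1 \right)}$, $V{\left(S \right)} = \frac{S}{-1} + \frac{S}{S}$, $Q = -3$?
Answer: $8913024$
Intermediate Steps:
$V{\left(S \right)} = 1 - S$ ($V{\left(S \right)} = S \left(-1\right) + 1 = - S + 1 = 1 - S$)
$B = 2$ ($B = 1 - -1 = 1 + 1 = 2$)
$T{\left(s \right)} = - 3 s^{2}$
$T{\left(\left(B + 4\right) \left(-3 - 1\right) \right)} \left(-5158\right) = - 3 \left(\left(2 + 4\right) \left(-3 - 1\right)\right)^{2} \left(-5158\right) = - 3 \left(6 \left(-4\right)\right)^{2} \left(-5158\right) = - 3 \left(-24\right)^{2} \left(-5158\right) = \left(-3\right) 576 \left(-5158\right) = \left(-1728\right) \left(-5158\right) = 8913024$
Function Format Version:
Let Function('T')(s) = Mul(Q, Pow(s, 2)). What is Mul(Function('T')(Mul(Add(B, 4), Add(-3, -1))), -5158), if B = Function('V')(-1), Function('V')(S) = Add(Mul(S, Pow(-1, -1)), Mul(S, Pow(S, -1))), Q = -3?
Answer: 8913024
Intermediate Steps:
Function('V')(S) = Add(1, Mul(-1, S)) (Function('V')(S) = Add(Mul(S, -1), 1) = Add(Mul(-1, S), 1) = Add(1, Mul(-1, S)))
B = 2 (B = Add(1, Mul(-1, -1)) = Add(1, 1) = 2)
Function('T')(s) = Mul(-3, Pow(s, 2))
Mul(Function('T')(Mul(Add(B, 4), Add(-3, -1))), -5158) = Mul(Mul(-3, Pow(Mul(Add(2, 4), Add(-3, -1)), 2)), -5158) = Mul(Mul(-3, Pow(Mul(6, -4), 2)), -5158) = Mul(Mul(-3, Pow(-24, 2)), -5158) = Mul(Mul(-3, 576), -5158) = Mul(-1728, -5158) = 8913024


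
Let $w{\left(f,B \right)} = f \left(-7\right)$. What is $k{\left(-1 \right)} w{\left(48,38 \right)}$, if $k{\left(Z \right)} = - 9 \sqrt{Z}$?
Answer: $3024 i \approx 3024.0 i$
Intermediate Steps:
$w{\left(f,B \right)} = - 7 f$
$k{\left(-1 \right)} w{\left(48,38 \right)} = - 9 \sqrt{-1} \left(\left(-7\right) 48\right) = - 9 i \left(-336\right) = 3024 i$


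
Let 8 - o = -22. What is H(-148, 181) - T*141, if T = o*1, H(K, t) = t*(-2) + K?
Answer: -4740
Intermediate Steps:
o = 30 (o = 8 - 1*(-22) = 8 + 22 = 30)
H(K, t) = K - 2*t (H(K, t) = -2*t + K = K - 2*t)
T = 30 (T = 30*1 = 30)
H(-148, 181) - T*141 = (-148 - 2*181) - 30*141 = (-148 - 362) - 1*4230 = -510 - 4230 = -4740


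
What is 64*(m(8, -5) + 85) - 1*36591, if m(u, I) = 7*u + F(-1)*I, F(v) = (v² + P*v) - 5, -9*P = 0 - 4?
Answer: -235303/9 ≈ -26145.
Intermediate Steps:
P = 4/9 (P = -(0 - 4)/9 = -⅑*(-4) = 4/9 ≈ 0.44444)
F(v) = -5 + v² + 4*v/9 (F(v) = (v² + 4*v/9) - 5 = -5 + v² + 4*v/9)
m(u, I) = 7*u - 40*I/9 (m(u, I) = 7*u + (-5 + (-1)² + (4/9)*(-1))*I = 7*u + (-5 + 1 - 4/9)*I = 7*u - 40*I/9)
64*(m(8, -5) + 85) - 1*36591 = 64*((7*8 - 40/9*(-5)) + 85) - 1*36591 = 64*((56 + 200/9) + 85) - 36591 = 64*(704/9 + 85) - 36591 = 64*(1469/9) - 36591 = 94016/9 - 36591 = -235303/9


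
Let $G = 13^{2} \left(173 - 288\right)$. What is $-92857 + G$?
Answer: $-112292$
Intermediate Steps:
$G = -19435$ ($G = 169 \left(-115\right) = -19435$)
$-92857 + G = -92857 - 19435 = -112292$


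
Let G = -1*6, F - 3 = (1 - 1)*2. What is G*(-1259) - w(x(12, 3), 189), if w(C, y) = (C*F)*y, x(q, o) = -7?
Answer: 11523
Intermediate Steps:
F = 3 (F = 3 + (1 - 1)*2 = 3 + 0*2 = 3 + 0 = 3)
w(C, y) = 3*C*y (w(C, y) = (C*3)*y = (3*C)*y = 3*C*y)
G = -6
G*(-1259) - w(x(12, 3), 189) = -6*(-1259) - 3*(-7)*189 = 7554 - 1*(-3969) = 7554 + 3969 = 11523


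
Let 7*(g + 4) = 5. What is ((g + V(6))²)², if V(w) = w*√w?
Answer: 145894513/2401 - 6134376*√6/343 ≈ 16956.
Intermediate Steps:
g = -23/7 (g = -4 + (⅐)*5 = -4 + 5/7 = -23/7 ≈ -3.2857)
V(w) = w^(3/2)
((g + V(6))²)² = ((-23/7 + 6^(3/2))²)² = ((-23/7 + 6*√6)²)² = (-23/7 + 6*√6)⁴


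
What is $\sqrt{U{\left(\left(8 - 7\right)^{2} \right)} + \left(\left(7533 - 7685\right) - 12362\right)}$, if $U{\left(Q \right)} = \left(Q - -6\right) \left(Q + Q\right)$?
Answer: $50 i \sqrt{5} \approx 111.8 i$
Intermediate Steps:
$U{\left(Q \right)} = 2 Q \left(6 + Q\right)$ ($U{\left(Q \right)} = \left(Q + 6\right) 2 Q = \left(6 + Q\right) 2 Q = 2 Q \left(6 + Q\right)$)
$\sqrt{U{\left(\left(8 - 7\right)^{2} \right)} + \left(\left(7533 - 7685\right) - 12362\right)} = \sqrt{2 \left(8 - 7\right)^{2} \left(6 + \left(8 - 7\right)^{2}\right) + \left(\left(7533 - 7685\right) - 12362\right)} = \sqrt{2 \cdot 1^{2} \left(6 + 1^{2}\right) - 12514} = \sqrt{2 \cdot 1 \left(6 + 1\right) - 12514} = \sqrt{2 \cdot 1 \cdot 7 - 12514} = \sqrt{14 - 12514} = \sqrt{-12500} = 50 i \sqrt{5}$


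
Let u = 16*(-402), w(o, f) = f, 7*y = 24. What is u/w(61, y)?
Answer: -1876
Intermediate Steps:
y = 24/7 (y = (⅐)*24 = 24/7 ≈ 3.4286)
u = -6432
u/w(61, y) = -6432/24/7 = -6432*7/24 = -1876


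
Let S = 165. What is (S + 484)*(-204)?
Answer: -132396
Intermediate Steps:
(S + 484)*(-204) = (165 + 484)*(-204) = 649*(-204) = -132396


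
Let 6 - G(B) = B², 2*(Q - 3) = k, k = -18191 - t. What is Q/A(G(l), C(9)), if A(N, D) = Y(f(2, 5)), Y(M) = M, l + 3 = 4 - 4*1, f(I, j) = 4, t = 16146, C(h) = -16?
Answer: -34331/8 ≈ -4291.4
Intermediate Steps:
l = -3 (l = -3 + (4 - 4*1) = -3 + (4 - 4) = -3 + 0 = -3)
k = -34337 (k = -18191 - 1*16146 = -18191 - 16146 = -34337)
Q = -34331/2 (Q = 3 + (½)*(-34337) = 3 - 34337/2 = -34331/2 ≈ -17166.)
G(B) = 6 - B²
A(N, D) = 4
Q/A(G(l), C(9)) = -34331/2/4 = -34331/2*¼ = -34331/8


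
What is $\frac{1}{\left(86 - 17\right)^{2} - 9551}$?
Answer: $- \frac{1}{4790} \approx -0.00020877$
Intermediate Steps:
$\frac{1}{\left(86 - 17\right)^{2} - 9551} = \frac{1}{69^{2} - 9551} = \frac{1}{4761 - 9551} = \frac{1}{-4790} = - \frac{1}{4790}$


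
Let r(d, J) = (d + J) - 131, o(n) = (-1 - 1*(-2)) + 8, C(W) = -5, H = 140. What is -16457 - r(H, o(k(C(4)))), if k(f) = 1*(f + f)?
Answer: -16475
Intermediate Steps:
k(f) = 2*f (k(f) = 1*(2*f) = 2*f)
o(n) = 9 (o(n) = (-1 + 2) + 8 = 1 + 8 = 9)
r(d, J) = -131 + J + d (r(d, J) = (J + d) - 131 = -131 + J + d)
-16457 - r(H, o(k(C(4)))) = -16457 - (-131 + 9 + 140) = -16457 - 1*18 = -16457 - 18 = -16475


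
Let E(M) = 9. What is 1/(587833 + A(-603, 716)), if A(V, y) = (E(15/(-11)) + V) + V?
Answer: 1/586636 ≈ 1.7046e-6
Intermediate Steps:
A(V, y) = 9 + 2*V (A(V, y) = (9 + V) + V = 9 + 2*V)
1/(587833 + A(-603, 716)) = 1/(587833 + (9 + 2*(-603))) = 1/(587833 + (9 - 1206)) = 1/(587833 - 1197) = 1/586636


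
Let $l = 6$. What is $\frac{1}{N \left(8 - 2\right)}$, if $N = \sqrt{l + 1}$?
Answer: $\frac{\sqrt{7}}{42} \approx 0.062994$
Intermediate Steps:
$N = \sqrt{7}$ ($N = \sqrt{6 + 1} = \sqrt{7} \approx 2.6458$)
$\frac{1}{N \left(8 - 2\right)} = \frac{1}{\sqrt{7} \left(8 - 2\right)} = \frac{1}{\sqrt{7} \cdot 6} = \frac{1}{6 \sqrt{7}} = \frac{\sqrt{7}}{42}$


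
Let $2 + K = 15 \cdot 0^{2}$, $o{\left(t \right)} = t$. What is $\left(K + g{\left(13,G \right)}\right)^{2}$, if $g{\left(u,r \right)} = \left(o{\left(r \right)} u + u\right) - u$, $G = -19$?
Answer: $62001$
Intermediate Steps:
$K = -2$ ($K = -2 + 15 \cdot 0^{2} = -2 + 15 \cdot 0 = -2 + 0 = -2$)
$g{\left(u,r \right)} = r u$ ($g{\left(u,r \right)} = \left(r u + u\right) - u = \left(u + r u\right) - u = r u$)
$\left(K + g{\left(13,G \right)}\right)^{2} = \left(-2 - 247\right)^{2} = \left(-249\right)^{2} = 62001$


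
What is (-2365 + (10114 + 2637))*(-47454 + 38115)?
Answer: -96994854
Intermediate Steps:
(-2365 + (10114 + 2637))*(-47454 + 38115) = (-2365 + 12751)*(-9339) = 10386*(-9339) = -96994854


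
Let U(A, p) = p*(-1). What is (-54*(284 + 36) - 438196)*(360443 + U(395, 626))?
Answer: -163888007892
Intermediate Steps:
U(A, p) = -p
(-54*(284 + 36) - 438196)*(360443 + U(395, 626)) = (-54*(284 + 36) - 438196)*(360443 - 1*626) = (-54*320 - 438196)*(360443 - 626) = (-17280 - 438196)*359817 = -455476*359817 = -163888007892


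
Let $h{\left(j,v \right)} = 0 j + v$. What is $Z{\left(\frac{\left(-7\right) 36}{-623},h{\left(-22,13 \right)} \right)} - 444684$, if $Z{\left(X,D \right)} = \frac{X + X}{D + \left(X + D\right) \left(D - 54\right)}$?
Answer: $- \frac{5309082294}{11939} \approx -4.4468 \cdot 10^{5}$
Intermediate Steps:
$h{\left(j,v \right)} = v$ ($h{\left(j,v \right)} = 0 + v = v$)
$Z{\left(X,D \right)} = \frac{2 X}{D + \left(-54 + D\right) \left(D + X\right)}$ ($Z{\left(X,D \right)} = \frac{2 X}{D + \left(D + X\right) \left(-54 + D\right)} = \frac{2 X}{D + \left(-54 + D\right) \left(D + X\right)}$)
$Z{\left(\frac{\left(-7\right) 36}{-623},h{\left(-22,13 \right)} \right)} - 444684 = \frac{2 \frac{\left(-7\right) 36}{-623}}{13^{2} - 54 \frac{\left(-7\right) 36}{-623} - 689 + 13 \frac{\left(-7\right) 36}{-623}} - 444684 = \frac{2 \left(\left(-252\right) \left(- \frac{1}{623}\right)\right)}{169 - 54 \left(\left(-252\right) \left(- \frac{1}{623}\right)\right) - 689 + 13 \left(\left(-252\right) \left(- \frac{1}{623}\right)\right)} - 444684 = 2 \cdot \frac{36}{89} \frac{1}{169 - \frac{1944}{89} - 689 + 13 \cdot \frac{36}{89}} - 444684 = 2 \cdot \frac{36}{89} \frac{1}{169 - \frac{1944}{89} - 689 + \frac{468}{89}} - 444684 = 2 \cdot \frac{36}{89} \frac{1}{- \frac{47756}{89}} - 444684 = 2 \cdot \frac{36}{89} \left(- \frac{89}{47756}\right) - 444684 = - \frac{18}{11939} - 444684 = - \frac{5309082294}{11939}$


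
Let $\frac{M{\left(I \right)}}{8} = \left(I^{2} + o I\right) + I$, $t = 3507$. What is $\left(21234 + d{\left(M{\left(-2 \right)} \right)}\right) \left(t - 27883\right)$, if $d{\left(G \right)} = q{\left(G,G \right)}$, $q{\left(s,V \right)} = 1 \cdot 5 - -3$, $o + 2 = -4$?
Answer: $-517794992$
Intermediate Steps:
$o = -6$ ($o = -2 - 4 = -6$)
$M{\left(I \right)} = - 40 I + 8 I^{2}$ ($M{\left(I \right)} = 8 \left(\left(I^{2} - 6 I\right) + I\right) = 8 \left(I^{2} - 5 I\right) = - 40 I + 8 I^{2}$)
$q{\left(s,V \right)} = 8$ ($q{\left(s,V \right)} = 5 + 3 = 8$)
$d{\left(G \right)} = 8$
$\left(21234 + d{\left(M{\left(-2 \right)} \right)}\right) \left(t - 27883\right) = \left(21234 + 8\right) \left(3507 - 27883\right) = 21242 \left(-24376\right) = -517794992$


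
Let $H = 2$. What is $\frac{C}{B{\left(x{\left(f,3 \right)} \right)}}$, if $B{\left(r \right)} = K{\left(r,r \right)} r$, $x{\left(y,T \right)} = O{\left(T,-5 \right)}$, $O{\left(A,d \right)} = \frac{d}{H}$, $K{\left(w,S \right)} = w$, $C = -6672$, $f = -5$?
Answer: $- \frac{26688}{25} \approx -1067.5$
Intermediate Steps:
$O{\left(A,d \right)} = \frac{d}{2}$
$x{\left(y,T \right)} = - \frac{5}{2}$ ($x{\left(y,T \right)} = \frac{1}{2} \left(-5\right) = - \frac{5}{2}$)
$B{\left(r \right)} = r^{2}$ ($B{\left(r \right)} = r r = r^{2}$)
$\frac{C}{B{\left(x{\left(f,3 \right)} \right)}} = - \frac{6672}{\left(- \frac{5}{2}\right)^{2}} = - \frac{6672}{\frac{25}{4}} = \left(-6672\right) \frac{4}{25} = - \frac{26688}{25}$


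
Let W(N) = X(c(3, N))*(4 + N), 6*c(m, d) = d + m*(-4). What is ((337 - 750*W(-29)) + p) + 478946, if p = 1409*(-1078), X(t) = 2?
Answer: -1002119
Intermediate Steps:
c(m, d) = -2*m/3 + d/6 (c(m, d) = (d + m*(-4))/6 = (d - 4*m)/6 = -2*m/3 + d/6)
W(N) = 8 + 2*N (W(N) = 2*(4 + N) = 8 + 2*N)
p = -1518902
((337 - 750*W(-29)) + p) + 478946 = ((337 - 750*(8 + 2*(-29))) - 1518902) + 478946 = ((337 - 750*(8 - 58)) - 1518902) + 478946 = ((337 - 750*(-50)) - 1518902) + 478946 = ((337 + 37500) - 1518902) + 478946 = (37837 - 1518902) + 478946 = -1481065 + 478946 = -1002119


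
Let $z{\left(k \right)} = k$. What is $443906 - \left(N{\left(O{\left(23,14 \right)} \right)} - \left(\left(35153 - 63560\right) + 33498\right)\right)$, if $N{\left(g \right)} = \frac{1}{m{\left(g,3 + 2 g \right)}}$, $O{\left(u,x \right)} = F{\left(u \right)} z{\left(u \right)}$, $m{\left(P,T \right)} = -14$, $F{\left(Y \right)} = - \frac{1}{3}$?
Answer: $\frac{6285959}{14} \approx 4.49 \cdot 10^{5}$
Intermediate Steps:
$F{\left(Y \right)} = - \frac{1}{3}$ ($F{\left(Y \right)} = \left(-1\right) \frac{1}{3} = - \frac{1}{3}$)
$O{\left(u,x \right)} = - \frac{u}{3}$
$N{\left(g \right)} = - \frac{1}{14}$ ($N{\left(g \right)} = \frac{1}{-14} = - \frac{1}{14}$)
$443906 - \left(N{\left(O{\left(23,14 \right)} \right)} - \left(\left(35153 - 63560\right) + 33498\right)\right) = 443906 - \left(- \frac{1}{14} - \left(\left(35153 - 63560\right) + 33498\right)\right) = 443906 - \left(- \frac{1}{14} - \left(-28407 + 33498\right)\right) = 443906 - \left(- \frac{1}{14} - 5091\right) = 443906 - - \frac{71275}{14} = 443906 + \frac{71275}{14} = \frac{6285959}{14}$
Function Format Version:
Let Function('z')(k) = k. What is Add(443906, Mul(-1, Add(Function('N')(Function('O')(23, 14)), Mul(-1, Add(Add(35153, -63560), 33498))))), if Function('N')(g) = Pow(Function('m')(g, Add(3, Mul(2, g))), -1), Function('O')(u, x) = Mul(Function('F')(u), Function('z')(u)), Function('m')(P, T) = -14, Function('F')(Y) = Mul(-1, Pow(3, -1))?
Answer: Rational(6285959, 14) ≈ 4.4900e+5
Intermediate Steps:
Function('F')(Y) = Rational(-1, 3) (Function('F')(Y) = Mul(-1, Rational(1, 3)) = Rational(-1, 3))
Function('O')(u, x) = Mul(Rational(-1, 3), u)
Function('N')(g) = Rational(-1, 14) (Function('N')(g) = Pow(-14, -1) = Rational(-1, 14))
Add(443906, Mul(-1, Add(Function('N')(Function('O')(23, 14)), Mul(-1, Add(Add(35153, -63560), 33498))))) = Add(443906, Mul(-1, Add(Rational(-1, 14), Mul(-1, Add(Add(35153, -63560), 33498))))) = Add(443906, Mul(-1, Add(Rational(-1, 14), Mul(-1, Add(-28407, 33498))))) = Add(443906, Mul(-1, Add(Rational(-1, 14), Mul(-1, 5091)))) = Add(443906, Mul(-1, Add(Rational(-1, 14), -5091))) = Add(443906, Mul(-1, Rational(-71275, 14))) = Add(443906, Rational(71275, 14)) = Rational(6285959, 14)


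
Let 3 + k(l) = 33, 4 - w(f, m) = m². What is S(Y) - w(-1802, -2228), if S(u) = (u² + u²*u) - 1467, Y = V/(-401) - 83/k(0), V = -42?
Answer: 8639677049616778703/1740992427000 ≈ 4.9625e+6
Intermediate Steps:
w(f, m) = 4 - m²
k(l) = 30 (k(l) = -3 + 33 = 30)
Y = -32023/12030 (Y = -42/(-401) - 83/30 = -42*(-1/401) - 83*1/30 = 42/401 - 83/30 = -32023/12030 ≈ -2.6619)
S(u) = -1467 + u² + u³ (S(u) = (u² + u³) - 1467 = -1467 + u² + u³)
S(Y) - w(-1802, -2228) = (-1467 + (-32023/12030)² + (-32023/12030)³) - (4 - 1*(-2228)²) = (-1467 + 1025472529/144720900 - 32838706796167/1740992427000) - (4 - 1*4963984) = -2574538162681297/1740992427000 - (4 - 4963984) = -2574538162681297/1740992427000 - 1*(-4963980) = -2574538162681297/1740992427000 + 4963980 = 8639677049616778703/1740992427000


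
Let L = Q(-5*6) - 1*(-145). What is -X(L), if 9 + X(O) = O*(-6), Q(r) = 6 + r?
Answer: 735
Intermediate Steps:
L = 121 (L = (6 - 5*6) - 1*(-145) = (6 - 30) + 145 = -24 + 145 = 121)
X(O) = -9 - 6*O (X(O) = -9 + O*(-6) = -9 - 6*O)
-X(L) = -(-9 - 6*121) = -(-9 - 726) = -1*(-735) = 735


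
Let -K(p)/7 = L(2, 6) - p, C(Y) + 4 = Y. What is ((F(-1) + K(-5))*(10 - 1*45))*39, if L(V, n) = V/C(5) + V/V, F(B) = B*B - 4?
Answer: 80535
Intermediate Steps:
C(Y) = -4 + Y
F(B) = -4 + B² (F(B) = B² - 4 = -4 + B²)
L(V, n) = 1 + V (L(V, n) = V/(-4 + 5) + V/V = V/1 + 1 = V*1 + 1 = V + 1 = 1 + V)
K(p) = -21 + 7*p (K(p) = -7*((1 + 2) - p) = -7*(3 - p) = -21 + 7*p)
((F(-1) + K(-5))*(10 - 1*45))*39 = (((-4 + (-1)²) + (-21 + 7*(-5)))*(10 - 1*45))*39 = (((-4 + 1) + (-21 - 35))*(10 - 45))*39 = ((-3 - 56)*(-35))*39 = -59*(-35)*39 = 2065*39 = 80535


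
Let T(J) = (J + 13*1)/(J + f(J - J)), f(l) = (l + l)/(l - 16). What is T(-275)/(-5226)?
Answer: -131/718575 ≈ -0.00018231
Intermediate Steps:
f(l) = 2*l/(-16 + l) (f(l) = (2*l)/(-16 + l) = 2*l/(-16 + l))
T(J) = (13 + J)/J (T(J) = (J + 13*1)/(J + 2*(J - J)/(-16 + (J - J))) = (J + 13)/(J + 2*0/(-16 + 0)) = (13 + J)/(J + 2*0/(-16)) = (13 + J)/(J + 2*0*(-1/16)) = (13 + J)/(J + 0) = (13 + J)/J)
T(-275)/(-5226) = ((13 - 275)/(-275))/(-5226) = -1/275*(-262)*(-1/5226) = (262/275)*(-1/5226) = -131/718575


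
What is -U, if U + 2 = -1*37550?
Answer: 37552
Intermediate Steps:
U = -37552 (U = -2 - 1*37550 = -2 - 37550 = -37552)
-U = -1*(-37552) = 37552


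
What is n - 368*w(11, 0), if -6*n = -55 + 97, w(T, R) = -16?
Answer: 5881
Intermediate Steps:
n = -7 (n = -(-55 + 97)/6 = -⅙*42 = -7)
n - 368*w(11, 0) = -7 - 368*(-16) = -7 + 5888 = 5881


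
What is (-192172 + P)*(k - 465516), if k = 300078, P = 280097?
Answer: -14546136150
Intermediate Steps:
(-192172 + P)*(k - 465516) = (-192172 + 280097)*(300078 - 465516) = 87925*(-165438) = -14546136150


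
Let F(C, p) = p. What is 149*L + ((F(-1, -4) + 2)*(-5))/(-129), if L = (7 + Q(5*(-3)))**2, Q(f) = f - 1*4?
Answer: 2767814/129 ≈ 21456.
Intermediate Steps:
Q(f) = -4 + f (Q(f) = f - 4 = -4 + f)
L = 144 (L = (7 + (-4 + 5*(-3)))**2 = (7 + (-4 - 15))**2 = (7 - 19)**2 = (-12)**2 = 144)
149*L + ((F(-1, -4) + 2)*(-5))/(-129) = 149*144 + ((-4 + 2)*(-5))/(-129) = 21456 - 2*(-5)*(-1/129) = 21456 + 10*(-1/129) = 21456 - 10/129 = 2767814/129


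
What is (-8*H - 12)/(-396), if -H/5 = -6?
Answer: 7/11 ≈ 0.63636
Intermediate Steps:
H = 30 (H = -5*(-6) = 30)
(-8*H - 12)/(-396) = (-8*30 - 12)/(-396) = (-240 - 12)*(-1/396) = -252*(-1/396) = 7/11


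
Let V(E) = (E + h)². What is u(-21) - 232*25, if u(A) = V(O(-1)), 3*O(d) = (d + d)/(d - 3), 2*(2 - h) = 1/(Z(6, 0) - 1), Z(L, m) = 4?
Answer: -5796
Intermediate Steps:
h = 11/6 (h = 2 - 1/(2*(4 - 1)) = 2 - ½/3 = 2 - ½*⅓ = 2 - ⅙ = 11/6 ≈ 1.8333)
O(d) = 2*d/(3*(-3 + d)) (O(d) = ((d + d)/(d - 3))/3 = ((2*d)/(-3 + d))/3 = (2*d/(-3 + d))/3 = 2*d/(3*(-3 + d)))
V(E) = (11/6 + E)² (V(E) = (E + 11/6)² = (11/6 + E)²)
u(A) = 4 (u(A) = (11 + 6*((⅔)*(-1)/(-3 - 1)))²/36 = (11 + 6*((⅔)*(-1)/(-4)))²/36 = (11 + 6*((⅔)*(-1)*(-¼)))²/36 = (11 + 6*(⅙))²/36 = (11 + 1)²/36 = (1/36)*12² = (1/36)*144 = 4)
u(-21) - 232*25 = 4 - 232*25 = 4 - 5800 = -5796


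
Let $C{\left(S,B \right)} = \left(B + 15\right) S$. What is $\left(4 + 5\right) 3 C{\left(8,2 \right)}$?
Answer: $3672$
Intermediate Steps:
$C{\left(S,B \right)} = S \left(15 + B\right)$ ($C{\left(S,B \right)} = \left(15 + B\right) S = S \left(15 + B\right)$)
$\left(4 + 5\right) 3 C{\left(8,2 \right)} = \left(4 + 5\right) 3 \cdot 8 \left(15 + 2\right) = 9 \cdot 3 \cdot 8 \cdot 17 = 27 \cdot 136 = 3672$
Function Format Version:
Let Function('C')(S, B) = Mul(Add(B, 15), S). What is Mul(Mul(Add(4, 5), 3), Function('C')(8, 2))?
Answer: 3672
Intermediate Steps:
Function('C')(S, B) = Mul(S, Add(15, B)) (Function('C')(S, B) = Mul(Add(15, B), S) = Mul(S, Add(15, B)))
Mul(Mul(Add(4, 5), 3), Function('C')(8, 2)) = Mul(Mul(Add(4, 5), 3), Mul(8, Add(15, 2))) = Mul(Mul(9, 3), Mul(8, 17)) = Mul(27, 136) = 3672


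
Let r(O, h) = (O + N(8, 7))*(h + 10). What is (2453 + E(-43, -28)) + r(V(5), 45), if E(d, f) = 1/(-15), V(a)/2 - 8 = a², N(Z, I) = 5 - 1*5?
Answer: 91244/15 ≈ 6082.9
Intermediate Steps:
N(Z, I) = 0 (N(Z, I) = 5 - 5 = 0)
V(a) = 16 + 2*a²
E(d, f) = -1/15
r(O, h) = O*(10 + h) (r(O, h) = (O + 0)*(h + 10) = O*(10 + h))
(2453 + E(-43, -28)) + r(V(5), 45) = (2453 - 1/15) + (16 + 2*5²)*(10 + 45) = 36794/15 + (16 + 2*25)*55 = 36794/15 + (16 + 50)*55 = 36794/15 + 66*55 = 36794/15 + 3630 = 91244/15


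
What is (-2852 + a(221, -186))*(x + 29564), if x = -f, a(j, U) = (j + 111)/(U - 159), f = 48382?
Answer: 18522030496/345 ≈ 5.3687e+7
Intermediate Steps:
a(j, U) = (111 + j)/(-159 + U)
x = -48382 (x = -1*48382 = -48382)
(-2852 + a(221, -186))*(x + 29564) = (-2852 + (111 + 221)/(-159 - 186))*(-48382 + 29564) = (-2852 + 332/(-345))*(-18818) = (-2852 - 1/345*332)*(-18818) = (-2852 - 332/345)*(-18818) = -984272/345*(-18818) = 18522030496/345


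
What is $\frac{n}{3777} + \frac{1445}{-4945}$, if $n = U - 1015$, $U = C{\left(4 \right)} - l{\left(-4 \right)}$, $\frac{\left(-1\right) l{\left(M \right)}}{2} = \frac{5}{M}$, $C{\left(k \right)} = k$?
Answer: $- \frac{4187809}{7470906} \approx -0.56055$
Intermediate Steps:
$l{\left(M \right)} = - \frac{10}{M}$ ($l{\left(M \right)} = - 2 \frac{5}{M} = - \frac{10}{M}$)
$U = \frac{3}{2}$ ($U = 4 - - \frac{10}{-4} = 4 - \left(-10\right) \left(- \frac{1}{4}\right) = 4 - \frac{5}{2} = \frac{3}{2} \approx 1.5$)
$n = - \frac{2027}{2}$ ($n = \frac{3}{2} - 1015 = - \frac{2027}{2} \approx -1013.5$)
$\frac{n}{3777} + \frac{1445}{-4945} = - \frac{2027}{2 \cdot 3777} + \frac{1445}{-4945} = \left(- \frac{2027}{2}\right) \frac{1}{3777} + 1445 \left(- \frac{1}{4945}\right) = - \frac{2027}{7554} - \frac{289}{989} = - \frac{4187809}{7470906}$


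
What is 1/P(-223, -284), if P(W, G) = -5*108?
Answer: -1/540 ≈ -0.0018519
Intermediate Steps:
P(W, G) = -540
1/P(-223, -284) = 1/(-540) = -1/540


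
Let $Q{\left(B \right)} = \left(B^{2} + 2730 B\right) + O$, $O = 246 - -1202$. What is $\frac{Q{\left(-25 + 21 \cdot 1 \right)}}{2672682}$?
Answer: $- \frac{1576}{445447} \approx -0.003538$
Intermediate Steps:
$O = 1448$ ($O = 246 + 1202 = 1448$)
$Q{\left(B \right)} = 1448 + B^{2} + 2730 B$ ($Q{\left(B \right)} = \left(B^{2} + 2730 B\right) + 1448 = 1448 + B^{2} + 2730 B$)
$\frac{Q{\left(-25 + 21 \cdot 1 \right)}}{2672682} = \frac{1448 + \left(-25 + 21 \cdot 1\right)^{2} + 2730 \left(-25 + 21 \cdot 1\right)}{2672682} = \left(1448 + \left(-25 + 21\right)^{2} + 2730 \left(-25 + 21\right)\right) \frac{1}{2672682} = \left(1448 + \left(-4\right)^{2} + 2730 \left(-4\right)\right) \frac{1}{2672682} = \left(1448 + 16 - 10920\right) \frac{1}{2672682} = \left(-9456\right) \frac{1}{2672682} = - \frac{1576}{445447}$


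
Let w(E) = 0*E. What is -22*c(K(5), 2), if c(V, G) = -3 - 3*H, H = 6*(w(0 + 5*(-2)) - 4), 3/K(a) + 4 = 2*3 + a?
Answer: -1518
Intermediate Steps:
K(a) = 3/(2 + a) (K(a) = 3/(-4 + (2*3 + a)) = 3/(-4 + (6 + a)) = 3/(2 + a))
w(E) = 0
H = -24 (H = 6*(0 - 4) = 6*(-4) = -24)
c(V, G) = 69 (c(V, G) = -3 - 3*(-24) = -3 + 72 = 69)
-22*c(K(5), 2) = -22*69 = -1518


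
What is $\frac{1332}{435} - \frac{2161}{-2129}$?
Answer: $\frac{1258621}{308705} \approx 4.0771$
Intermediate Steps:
$\frac{1332}{435} - \frac{2161}{-2129} = 1332 \cdot \frac{1}{435} - - \frac{2161}{2129} = \frac{444}{145} + \frac{2161}{2129} = \frac{1258621}{308705}$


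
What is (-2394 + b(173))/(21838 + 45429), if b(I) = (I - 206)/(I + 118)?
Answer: -232229/6524899 ≈ -0.035591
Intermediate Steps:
b(I) = (-206 + I)/(118 + I)
(-2394 + b(173))/(21838 + 45429) = (-2394 + (-206 + 173)/(118 + 173))/(21838 + 45429) = (-2394 - 33/291)/67267 = (-2394 + (1/291)*(-33))*(1/67267) = (-2394 - 11/97)*(1/67267) = -232229/97*1/67267 = -232229/6524899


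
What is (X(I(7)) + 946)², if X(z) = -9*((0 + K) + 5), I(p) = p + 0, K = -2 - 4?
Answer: 912025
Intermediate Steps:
K = -6
I(p) = p
X(z) = 9 (X(z) = -9*((0 - 6) + 5) = -9*(-6 + 5) = -9*(-1) = 9)
(X(I(7)) + 946)² = (9 + 946)² = 955² = 912025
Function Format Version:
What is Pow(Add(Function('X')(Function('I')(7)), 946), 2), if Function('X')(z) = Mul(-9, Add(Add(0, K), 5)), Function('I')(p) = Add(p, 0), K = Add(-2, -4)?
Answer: 912025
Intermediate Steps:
K = -6
Function('I')(p) = p
Function('X')(z) = 9 (Function('X')(z) = Mul(-9, Add(Add(0, -6), 5)) = Mul(-9, Add(-6, 5)) = Mul(-9, -1) = 9)
Pow(Add(Function('X')(Function('I')(7)), 946), 2) = Pow(Add(9, 946), 2) = Pow(955, 2) = 912025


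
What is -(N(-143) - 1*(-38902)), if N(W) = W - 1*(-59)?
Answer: -38818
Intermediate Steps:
N(W) = 59 + W (N(W) = W + 59 = 59 + W)
-(N(-143) - 1*(-38902)) = -((59 - 143) - 1*(-38902)) = -(-84 + 38902) = -1*38818 = -38818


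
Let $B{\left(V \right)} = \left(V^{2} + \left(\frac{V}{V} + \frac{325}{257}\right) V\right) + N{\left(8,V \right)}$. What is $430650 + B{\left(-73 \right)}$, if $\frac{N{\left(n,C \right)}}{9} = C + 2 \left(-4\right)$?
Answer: $\frac{111816764}{257} \approx 4.3508 \cdot 10^{5}$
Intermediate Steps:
$N{\left(n,C \right)} = -72 + 9 C$ ($N{\left(n,C \right)} = 9 \left(C + 2 \left(-4\right)\right) = 9 \left(C - 8\right) = 9 \left(-8 + C\right) = -72 + 9 C$)
$B{\left(V \right)} = -72 + V^{2} + \frac{2895 V}{257}$ ($B{\left(V \right)} = \left(V^{2} + \left(\frac{V}{V} + \frac{325}{257}\right) V\right) + \left(-72 + 9 V\right) = \left(V^{2} + \left(1 + 325 \cdot \frac{1}{257}\right) V\right) + \left(-72 + 9 V\right) = \left(V^{2} + \left(1 + \frac{325}{257}\right) V\right) + \left(-72 + 9 V\right) = \left(V^{2} + \frac{582 V}{257}\right) + \left(-72 + 9 V\right) = -72 + V^{2} + \frac{2895 V}{257}$)
$430650 + B{\left(-73 \right)} = 430650 + \left(-72 + \left(-73\right)^{2} + \frac{2895}{257} \left(-73\right)\right) = 430650 - - \frac{1139714}{257} = 430650 + \frac{1139714}{257} = \frac{111816764}{257}$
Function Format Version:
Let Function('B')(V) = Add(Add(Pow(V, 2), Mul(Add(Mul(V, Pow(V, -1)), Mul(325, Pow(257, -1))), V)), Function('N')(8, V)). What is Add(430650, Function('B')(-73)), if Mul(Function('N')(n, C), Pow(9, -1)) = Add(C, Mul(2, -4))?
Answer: Rational(111816764, 257) ≈ 4.3508e+5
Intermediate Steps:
Function('N')(n, C) = Add(-72, Mul(9, C)) (Function('N')(n, C) = Mul(9, Add(C, Mul(2, -4))) = Mul(9, Add(C, -8)) = Mul(9, Add(-8, C)) = Add(-72, Mul(9, C)))
Function('B')(V) = Add(-72, Pow(V, 2), Mul(Rational(2895, 257), V)) (Function('B')(V) = Add(Add(Pow(V, 2), Mul(Add(Mul(V, Pow(V, -1)), Mul(325, Pow(257, -1))), V)), Add(-72, Mul(9, V))) = Add(Add(Pow(V, 2), Mul(Add(1, Mul(325, Rational(1, 257))), V)), Add(-72, Mul(9, V))) = Add(Add(Pow(V, 2), Mul(Add(1, Rational(325, 257)), V)), Add(-72, Mul(9, V))) = Add(Add(Pow(V, 2), Mul(Rational(582, 257), V)), Add(-72, Mul(9, V))) = Add(-72, Pow(V, 2), Mul(Rational(2895, 257), V)))
Add(430650, Function('B')(-73)) = Add(430650, Add(-72, Pow(-73, 2), Mul(Rational(2895, 257), -73))) = Add(430650, Add(-72, 5329, Rational(-211335, 257))) = Add(430650, Rational(1139714, 257)) = Rational(111816764, 257)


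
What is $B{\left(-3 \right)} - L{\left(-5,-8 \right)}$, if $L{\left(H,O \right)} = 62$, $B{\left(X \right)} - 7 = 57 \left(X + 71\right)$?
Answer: $3821$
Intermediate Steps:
$B{\left(X \right)} = 4054 + 57 X$ ($B{\left(X \right)} = 7 + 57 \left(X + 71\right) = 7 + 57 \left(71 + X\right) = 7 + \left(4047 + 57 X\right) = 4054 + 57 X$)
$B{\left(-3 \right)} - L{\left(-5,-8 \right)} = \left(4054 + 57 \left(-3\right)\right) - 62 = \left(4054 - 171\right) - 62 = 3883 - 62 = 3821$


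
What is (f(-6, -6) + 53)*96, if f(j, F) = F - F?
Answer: 5088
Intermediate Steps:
f(j, F) = 0
(f(-6, -6) + 53)*96 = (0 + 53)*96 = 53*96 = 5088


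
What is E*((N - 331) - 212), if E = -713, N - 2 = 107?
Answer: 309442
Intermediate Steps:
N = 109 (N = 2 + 107 = 109)
E*((N - 331) - 212) = -713*((109 - 331) - 212) = -713*(-222 - 212) = -713*(-434) = 309442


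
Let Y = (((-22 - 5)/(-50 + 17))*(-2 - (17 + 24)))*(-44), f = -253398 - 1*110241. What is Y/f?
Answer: -516/121213 ≈ -0.0042570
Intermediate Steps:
f = -363639 (f = -253398 - 110241 = -363639)
Y = 1548 (Y = ((-27/(-33))*(-2 - 1*41))*(-44) = ((-27*(-1/33))*(-2 - 41))*(-44) = ((9/11)*(-43))*(-44) = -387/11*(-44) = 1548)
Y/f = 1548/(-363639) = 1548*(-1/363639) = -516/121213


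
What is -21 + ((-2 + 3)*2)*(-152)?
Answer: -325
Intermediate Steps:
-21 + ((-2 + 3)*2)*(-152) = -21 + (1*2)*(-152) = -21 + 2*(-152) = -21 - 304 = -325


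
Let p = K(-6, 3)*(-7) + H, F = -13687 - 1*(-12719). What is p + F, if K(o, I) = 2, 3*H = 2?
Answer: -2944/3 ≈ -981.33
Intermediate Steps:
H = 2/3 (H = (1/3)*2 = 2/3 ≈ 0.66667)
F = -968 (F = -13687 + 12719 = -968)
p = -40/3 (p = 2*(-7) + 2/3 = -14 + 2/3 = -40/3 ≈ -13.333)
p + F = -40/3 - 968 = -2944/3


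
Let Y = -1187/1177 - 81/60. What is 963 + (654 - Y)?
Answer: 38119699/23540 ≈ 1619.4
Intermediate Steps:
Y = -55519/23540 (Y = -1187*1/1177 - 81*1/60 = -1187/1177 - 27/20 = -55519/23540 ≈ -2.3585)
963 + (654 - Y) = 963 + (654 - 1*(-55519/23540)) = 963 + (654 + 55519/23540) = 963 + 15450679/23540 = 38119699/23540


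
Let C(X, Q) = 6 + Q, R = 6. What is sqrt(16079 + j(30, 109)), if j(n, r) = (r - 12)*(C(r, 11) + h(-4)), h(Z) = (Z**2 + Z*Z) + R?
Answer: sqrt(21414) ≈ 146.34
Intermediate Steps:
h(Z) = 6 + 2*Z**2 (h(Z) = (Z**2 + Z*Z) + 6 = (Z**2 + Z**2) + 6 = 2*Z**2 + 6 = 6 + 2*Z**2)
j(n, r) = -660 + 55*r (j(n, r) = (r - 12)*((6 + 11) + (6 + 2*(-4)**2)) = (-12 + r)*(17 + (6 + 2*16)) = (-12 + r)*(17 + (6 + 32)) = (-12 + r)*(17 + 38) = (-12 + r)*55 = -660 + 55*r)
sqrt(16079 + j(30, 109)) = sqrt(16079 + (-660 + 55*109)) = sqrt(16079 + (-660 + 5995)) = sqrt(16079 + 5335) = sqrt(21414)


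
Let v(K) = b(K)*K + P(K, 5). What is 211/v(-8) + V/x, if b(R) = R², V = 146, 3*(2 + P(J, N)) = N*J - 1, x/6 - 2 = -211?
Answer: -512450/992541 ≈ -0.51630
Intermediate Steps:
x = -1254 (x = 12 + 6*(-211) = 12 - 1266 = -1254)
P(J, N) = -7/3 + J*N/3 (P(J, N) = -2 + (N*J - 1)/3 = -2 + (J*N - 1)/3 = -2 + (-1 + J*N)/3 = -2 + (-⅓ + J*N/3) = -7/3 + J*N/3)
v(K) = -7/3 + K³ + 5*K/3 (v(K) = K²*K + (-7/3 + (⅓)*K*5) = K³ + (-7/3 + 5*K/3) = -7/3 + K³ + 5*K/3)
211/v(-8) + V/x = 211/(-7/3 + (-8)³ + (5/3)*(-8)) + 146/(-1254) = 211/(-7/3 - 512 - 40/3) + 146*(-1/1254) = 211/(-1583/3) - 73/627 = 211*(-3/1583) - 73/627 = -633/1583 - 73/627 = -512450/992541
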